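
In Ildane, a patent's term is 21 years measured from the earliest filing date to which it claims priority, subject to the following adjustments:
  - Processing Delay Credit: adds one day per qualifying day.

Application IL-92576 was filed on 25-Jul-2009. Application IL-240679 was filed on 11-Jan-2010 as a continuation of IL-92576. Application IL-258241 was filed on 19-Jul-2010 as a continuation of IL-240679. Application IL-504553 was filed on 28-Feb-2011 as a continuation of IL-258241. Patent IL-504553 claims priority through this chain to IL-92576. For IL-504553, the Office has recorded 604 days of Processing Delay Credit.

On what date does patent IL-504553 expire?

March 20, 2032

Earliest priority filing: 25 July 2009.
Base term: 25 July 2009 + 21 years → 25 July 2030.
Processing Delay Credit: +604 days → 20 March 2032.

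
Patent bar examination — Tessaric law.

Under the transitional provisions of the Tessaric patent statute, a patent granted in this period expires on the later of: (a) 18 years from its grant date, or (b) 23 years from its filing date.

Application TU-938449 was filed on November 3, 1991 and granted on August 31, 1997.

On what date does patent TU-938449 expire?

2015-08-31

(a) grant + 18 years → 31 August 2015.
(b) filing + 23 years → 3 November 2014.
Later of the two: 31 August 2015.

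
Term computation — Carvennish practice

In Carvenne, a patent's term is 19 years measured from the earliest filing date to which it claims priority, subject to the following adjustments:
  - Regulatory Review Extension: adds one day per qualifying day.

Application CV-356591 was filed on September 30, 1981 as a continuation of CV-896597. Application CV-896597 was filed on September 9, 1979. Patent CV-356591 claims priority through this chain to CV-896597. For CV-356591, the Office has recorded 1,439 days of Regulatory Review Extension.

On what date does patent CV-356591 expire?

Earliest priority filing: 9 September 1979.
Base term: 9 September 1979 + 19 years → 9 September 1998.
Regulatory Review Extension: +1439 days → 18 August 2002.

August 18, 2002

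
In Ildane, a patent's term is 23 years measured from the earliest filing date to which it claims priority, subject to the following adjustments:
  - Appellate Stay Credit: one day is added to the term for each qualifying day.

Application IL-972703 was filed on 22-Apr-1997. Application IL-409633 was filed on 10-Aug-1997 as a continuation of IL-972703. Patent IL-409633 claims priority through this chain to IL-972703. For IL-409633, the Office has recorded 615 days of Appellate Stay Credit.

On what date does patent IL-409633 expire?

2021-12-28

Earliest priority filing: 22 April 1997.
Base term: 22 April 1997 + 23 years → 22 April 2020.
Appellate Stay Credit: +615 days → 28 December 2021.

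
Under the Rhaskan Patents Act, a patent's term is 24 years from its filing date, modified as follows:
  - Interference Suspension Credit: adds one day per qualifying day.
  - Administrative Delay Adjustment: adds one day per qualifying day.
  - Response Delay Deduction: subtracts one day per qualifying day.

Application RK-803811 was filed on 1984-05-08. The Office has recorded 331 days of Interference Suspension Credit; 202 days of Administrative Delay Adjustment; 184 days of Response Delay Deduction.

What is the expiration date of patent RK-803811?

Base term: filing date + 24 years → 8 May 2008.
Interference Suspension Credit: +331 days → 4 April 2009.
Administrative Delay Adjustment: +202 days → 23 October 2009.
Response Delay Deduction: −184 days → 22 April 2009.

2009-04-22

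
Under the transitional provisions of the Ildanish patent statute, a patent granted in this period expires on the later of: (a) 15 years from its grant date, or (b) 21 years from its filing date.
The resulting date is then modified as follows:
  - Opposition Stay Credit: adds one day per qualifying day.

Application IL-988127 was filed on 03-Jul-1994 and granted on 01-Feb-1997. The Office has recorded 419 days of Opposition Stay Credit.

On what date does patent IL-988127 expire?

August 25, 2016

(a) grant + 15 years → 1 February 2012.
(b) filing + 21 years → 3 July 2015.
Later of the two: 3 July 2015.
Opposition Stay Credit: +419 days → 25 August 2016.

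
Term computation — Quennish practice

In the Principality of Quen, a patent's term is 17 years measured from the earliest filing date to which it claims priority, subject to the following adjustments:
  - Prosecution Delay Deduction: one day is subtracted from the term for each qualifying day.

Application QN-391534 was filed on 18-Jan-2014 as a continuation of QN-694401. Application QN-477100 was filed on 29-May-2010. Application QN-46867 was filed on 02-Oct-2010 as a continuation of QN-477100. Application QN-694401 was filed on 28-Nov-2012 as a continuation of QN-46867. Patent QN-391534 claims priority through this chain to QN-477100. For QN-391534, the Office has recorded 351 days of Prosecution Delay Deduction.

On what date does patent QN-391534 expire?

June 12, 2026

Earliest priority filing: 29 May 2010.
Base term: 29 May 2010 + 17 years → 29 May 2027.
Prosecution Delay Deduction: −351 days → 12 June 2026.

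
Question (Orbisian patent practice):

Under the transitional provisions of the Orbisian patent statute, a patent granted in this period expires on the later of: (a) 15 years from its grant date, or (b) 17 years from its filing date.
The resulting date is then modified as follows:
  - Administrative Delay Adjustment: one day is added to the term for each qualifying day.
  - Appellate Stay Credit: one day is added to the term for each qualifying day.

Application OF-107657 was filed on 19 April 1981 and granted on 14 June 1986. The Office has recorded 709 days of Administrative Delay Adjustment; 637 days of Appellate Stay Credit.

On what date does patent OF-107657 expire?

2005-02-19

(a) grant + 15 years → 14 June 2001.
(b) filing + 17 years → 19 April 1998.
Later of the two: 14 June 2001.
Administrative Delay Adjustment: +709 days → 24 May 2003.
Appellate Stay Credit: +637 days → 19 February 2005.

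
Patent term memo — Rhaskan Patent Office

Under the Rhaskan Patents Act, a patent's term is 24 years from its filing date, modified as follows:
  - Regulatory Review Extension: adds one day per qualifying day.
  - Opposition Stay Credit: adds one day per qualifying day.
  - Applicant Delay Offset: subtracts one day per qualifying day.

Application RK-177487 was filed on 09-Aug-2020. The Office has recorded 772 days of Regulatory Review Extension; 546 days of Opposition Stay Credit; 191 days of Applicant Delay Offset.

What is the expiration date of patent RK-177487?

Base term: filing date + 24 years → 9 August 2044.
Regulatory Review Extension: +772 days → 20 September 2046.
Opposition Stay Credit: +546 days → 19 March 2048.
Applicant Delay Offset: −191 days → 10 September 2047.

2047-09-10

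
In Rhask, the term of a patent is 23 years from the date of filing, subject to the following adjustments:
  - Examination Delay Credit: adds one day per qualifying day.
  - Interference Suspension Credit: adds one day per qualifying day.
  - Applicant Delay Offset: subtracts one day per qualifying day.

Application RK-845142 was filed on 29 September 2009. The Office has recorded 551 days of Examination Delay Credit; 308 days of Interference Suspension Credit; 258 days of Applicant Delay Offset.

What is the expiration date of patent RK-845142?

May 23, 2034

Base term: filing date + 23 years → 29 September 2032.
Examination Delay Credit: +551 days → 3 April 2034.
Interference Suspension Credit: +308 days → 5 February 2035.
Applicant Delay Offset: −258 days → 23 May 2034.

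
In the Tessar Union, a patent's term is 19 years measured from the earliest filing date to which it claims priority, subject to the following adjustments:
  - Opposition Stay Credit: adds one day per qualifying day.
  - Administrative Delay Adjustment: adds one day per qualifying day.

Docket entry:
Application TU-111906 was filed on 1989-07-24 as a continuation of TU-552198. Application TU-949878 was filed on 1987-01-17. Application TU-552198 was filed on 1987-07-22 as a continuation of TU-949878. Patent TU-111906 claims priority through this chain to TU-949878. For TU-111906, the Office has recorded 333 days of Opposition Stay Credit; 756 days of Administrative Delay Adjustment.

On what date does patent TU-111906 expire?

Earliest priority filing: 17 January 1987.
Base term: 17 January 1987 + 19 years → 17 January 2006.
Opposition Stay Credit: +333 days → 16 December 2006.
Administrative Delay Adjustment: +756 days → 10 January 2009.

2009-01-10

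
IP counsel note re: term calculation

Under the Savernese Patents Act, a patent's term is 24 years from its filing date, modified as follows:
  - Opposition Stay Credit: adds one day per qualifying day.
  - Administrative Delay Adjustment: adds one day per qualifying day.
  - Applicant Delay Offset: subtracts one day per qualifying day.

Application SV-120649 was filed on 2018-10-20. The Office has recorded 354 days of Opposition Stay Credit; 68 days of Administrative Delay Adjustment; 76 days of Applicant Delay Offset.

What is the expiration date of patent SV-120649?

2043-10-01

Base term: filing date + 24 years → 20 October 2042.
Opposition Stay Credit: +354 days → 9 October 2043.
Administrative Delay Adjustment: +68 days → 16 December 2043.
Applicant Delay Offset: −76 days → 1 October 2043.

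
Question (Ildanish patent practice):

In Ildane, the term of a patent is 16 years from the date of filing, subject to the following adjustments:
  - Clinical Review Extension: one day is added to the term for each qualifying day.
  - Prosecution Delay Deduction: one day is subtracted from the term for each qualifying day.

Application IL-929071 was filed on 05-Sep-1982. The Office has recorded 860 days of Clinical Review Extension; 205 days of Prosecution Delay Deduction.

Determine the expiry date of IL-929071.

June 21, 2000

Base term: filing date + 16 years → 5 September 1998.
Clinical Review Extension: +860 days → 12 January 2001.
Prosecution Delay Deduction: −205 days → 21 June 2000.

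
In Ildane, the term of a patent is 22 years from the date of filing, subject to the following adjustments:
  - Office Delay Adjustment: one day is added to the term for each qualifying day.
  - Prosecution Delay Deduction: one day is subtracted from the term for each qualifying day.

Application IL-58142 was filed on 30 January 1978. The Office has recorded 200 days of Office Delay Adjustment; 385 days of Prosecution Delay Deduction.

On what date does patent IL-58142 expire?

Base term: filing date + 22 years → 30 January 2000.
Office Delay Adjustment: +200 days → 17 August 2000.
Prosecution Delay Deduction: −385 days → 29 July 1999.

1999-07-29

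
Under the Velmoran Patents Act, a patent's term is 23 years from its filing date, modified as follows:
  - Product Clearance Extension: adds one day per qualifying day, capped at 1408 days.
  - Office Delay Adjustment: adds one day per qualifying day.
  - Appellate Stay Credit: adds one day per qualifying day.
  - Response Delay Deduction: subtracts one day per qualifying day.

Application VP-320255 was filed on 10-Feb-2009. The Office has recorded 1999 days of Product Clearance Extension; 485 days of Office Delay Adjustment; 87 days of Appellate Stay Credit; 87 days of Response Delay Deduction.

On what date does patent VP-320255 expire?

Base term: filing date + 23 years → 10 February 2032.
Product Clearance Extension: 1999 days claimed exceeds the 1408-day cap, so +1408 days → 19 December 2035.
Office Delay Adjustment: +485 days → 17 April 2037.
Appellate Stay Credit: +87 days → 13 July 2037.
Response Delay Deduction: −87 days → 17 April 2037.

2037-04-17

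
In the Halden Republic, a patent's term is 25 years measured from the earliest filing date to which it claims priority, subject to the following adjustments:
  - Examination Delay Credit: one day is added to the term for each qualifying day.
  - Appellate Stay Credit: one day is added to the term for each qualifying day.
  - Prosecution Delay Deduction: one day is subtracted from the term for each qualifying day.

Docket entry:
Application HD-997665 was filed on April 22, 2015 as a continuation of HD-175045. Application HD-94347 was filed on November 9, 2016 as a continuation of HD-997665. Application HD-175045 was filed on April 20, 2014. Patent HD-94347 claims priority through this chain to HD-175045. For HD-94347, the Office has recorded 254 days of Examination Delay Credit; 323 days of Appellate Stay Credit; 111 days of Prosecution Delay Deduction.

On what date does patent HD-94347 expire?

2040-07-29

Earliest priority filing: 20 April 2014.
Base term: 20 April 2014 + 25 years → 20 April 2039.
Examination Delay Credit: +254 days → 30 December 2039.
Appellate Stay Credit: +323 days → 17 November 2040.
Prosecution Delay Deduction: −111 days → 29 July 2040.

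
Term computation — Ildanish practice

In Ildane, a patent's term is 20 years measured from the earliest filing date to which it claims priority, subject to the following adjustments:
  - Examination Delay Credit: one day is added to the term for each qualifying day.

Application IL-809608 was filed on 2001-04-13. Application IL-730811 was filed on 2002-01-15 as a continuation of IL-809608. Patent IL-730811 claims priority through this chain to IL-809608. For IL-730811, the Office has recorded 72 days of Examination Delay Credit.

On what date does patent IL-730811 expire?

Earliest priority filing: 13 April 2001.
Base term: 13 April 2001 + 20 years → 13 April 2021.
Examination Delay Credit: +72 days → 24 June 2021.

June 24, 2021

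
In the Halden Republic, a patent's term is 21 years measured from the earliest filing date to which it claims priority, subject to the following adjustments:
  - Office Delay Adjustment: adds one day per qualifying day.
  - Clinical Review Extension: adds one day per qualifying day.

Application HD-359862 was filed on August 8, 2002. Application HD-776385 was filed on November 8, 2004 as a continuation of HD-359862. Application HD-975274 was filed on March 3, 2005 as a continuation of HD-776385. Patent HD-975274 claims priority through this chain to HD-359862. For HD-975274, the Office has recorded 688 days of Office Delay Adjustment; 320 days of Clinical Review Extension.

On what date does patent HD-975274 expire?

2026-05-12

Earliest priority filing: 8 August 2002.
Base term: 8 August 2002 + 21 years → 8 August 2023.
Office Delay Adjustment: +688 days → 26 June 2025.
Clinical Review Extension: +320 days → 12 May 2026.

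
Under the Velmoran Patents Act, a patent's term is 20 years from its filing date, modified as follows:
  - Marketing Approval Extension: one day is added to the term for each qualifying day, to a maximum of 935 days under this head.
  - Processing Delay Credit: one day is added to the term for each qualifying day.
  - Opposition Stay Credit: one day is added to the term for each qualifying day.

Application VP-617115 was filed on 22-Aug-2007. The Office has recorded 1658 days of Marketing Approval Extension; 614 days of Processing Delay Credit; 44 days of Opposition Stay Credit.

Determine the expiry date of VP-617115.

2032-01-01

Base term: filing date + 20 years → 22 August 2027.
Marketing Approval Extension: 1658 days claimed exceeds the 935-day cap, so +935 days → 14 March 2030.
Processing Delay Credit: +614 days → 18 November 2031.
Opposition Stay Credit: +44 days → 1 January 2032.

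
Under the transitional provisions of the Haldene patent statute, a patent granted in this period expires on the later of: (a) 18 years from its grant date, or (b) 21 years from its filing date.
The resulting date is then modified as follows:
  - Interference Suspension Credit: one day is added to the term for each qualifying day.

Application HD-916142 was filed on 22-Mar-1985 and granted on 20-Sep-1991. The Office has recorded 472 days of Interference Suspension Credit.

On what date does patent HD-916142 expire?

(a) grant + 18 years → 20 September 2009.
(b) filing + 21 years → 22 March 2006.
Later of the two: 20 September 2009.
Interference Suspension Credit: +472 days → 5 January 2011.

2011-01-05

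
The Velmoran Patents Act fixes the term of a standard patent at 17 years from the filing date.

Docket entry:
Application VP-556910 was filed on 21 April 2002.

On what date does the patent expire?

Filing date + 17 years → 21 April 2019.

April 21, 2019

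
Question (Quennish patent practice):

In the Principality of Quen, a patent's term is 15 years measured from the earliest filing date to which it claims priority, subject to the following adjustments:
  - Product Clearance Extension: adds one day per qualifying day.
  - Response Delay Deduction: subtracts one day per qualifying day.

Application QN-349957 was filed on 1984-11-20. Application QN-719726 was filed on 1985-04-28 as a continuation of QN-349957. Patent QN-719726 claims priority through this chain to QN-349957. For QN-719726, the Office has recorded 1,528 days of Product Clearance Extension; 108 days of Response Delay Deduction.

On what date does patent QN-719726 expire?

Earliest priority filing: 20 November 1984.
Base term: 20 November 1984 + 15 years → 20 November 1999.
Product Clearance Extension: +1528 days → 26 January 2004.
Response Delay Deduction: −108 days → 10 October 2003.

2003-10-10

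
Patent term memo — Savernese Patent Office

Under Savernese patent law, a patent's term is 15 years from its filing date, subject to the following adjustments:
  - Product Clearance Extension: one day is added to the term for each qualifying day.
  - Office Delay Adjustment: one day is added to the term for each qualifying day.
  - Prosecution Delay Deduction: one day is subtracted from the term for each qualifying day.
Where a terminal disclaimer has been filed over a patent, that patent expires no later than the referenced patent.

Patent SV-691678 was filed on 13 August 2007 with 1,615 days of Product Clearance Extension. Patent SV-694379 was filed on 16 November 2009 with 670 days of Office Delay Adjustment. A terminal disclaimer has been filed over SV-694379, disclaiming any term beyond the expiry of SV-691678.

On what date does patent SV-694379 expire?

September 17, 2026

Natural term of SV-694379:
  Base: filing + 15 years → 16 November 2024.
  Office Delay Adjustment: +670 days → 17 September 2026.
Expiry of referenced patent SV-691678:
  Base: filing + 15 years → 13 August 2022.
  Product Clearance Extension: +1615 days → 14 January 2027.
Terminal disclaimer: SV-694379 expires on the earlier of 17 September 2026 and 14 January 2027.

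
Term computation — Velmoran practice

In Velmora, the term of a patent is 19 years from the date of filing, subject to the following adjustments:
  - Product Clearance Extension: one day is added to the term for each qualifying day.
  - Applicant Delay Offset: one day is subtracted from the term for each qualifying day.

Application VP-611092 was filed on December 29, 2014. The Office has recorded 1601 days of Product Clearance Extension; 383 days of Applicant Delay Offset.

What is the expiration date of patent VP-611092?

2037-04-30

Base term: filing date + 19 years → 29 December 2033.
Product Clearance Extension: +1601 days → 18 May 2038.
Applicant Delay Offset: −383 days → 30 April 2037.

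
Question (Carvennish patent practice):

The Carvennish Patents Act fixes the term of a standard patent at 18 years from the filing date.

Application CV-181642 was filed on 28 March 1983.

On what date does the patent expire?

Filing date + 18 years → 28 March 2001.

March 28, 2001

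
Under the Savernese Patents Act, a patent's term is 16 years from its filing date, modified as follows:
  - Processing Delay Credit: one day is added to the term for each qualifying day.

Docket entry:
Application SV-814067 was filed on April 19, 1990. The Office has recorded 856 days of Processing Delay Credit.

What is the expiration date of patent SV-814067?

Base term: filing date + 16 years → 19 April 2006.
Processing Delay Credit: +856 days → 22 August 2008.

2008-08-22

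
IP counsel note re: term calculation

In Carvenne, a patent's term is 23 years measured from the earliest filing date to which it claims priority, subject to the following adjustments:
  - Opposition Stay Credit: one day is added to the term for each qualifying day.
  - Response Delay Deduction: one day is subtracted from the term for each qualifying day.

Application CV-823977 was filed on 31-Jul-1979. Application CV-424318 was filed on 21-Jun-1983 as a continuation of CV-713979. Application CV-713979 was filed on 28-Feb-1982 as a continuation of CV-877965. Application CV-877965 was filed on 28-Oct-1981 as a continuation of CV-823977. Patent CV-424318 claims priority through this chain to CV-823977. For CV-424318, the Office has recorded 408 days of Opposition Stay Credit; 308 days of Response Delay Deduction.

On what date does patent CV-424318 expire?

2002-11-08

Earliest priority filing: 31 July 1979.
Base term: 31 July 1979 + 23 years → 31 July 2002.
Opposition Stay Credit: +408 days → 12 September 2003.
Response Delay Deduction: −308 days → 8 November 2002.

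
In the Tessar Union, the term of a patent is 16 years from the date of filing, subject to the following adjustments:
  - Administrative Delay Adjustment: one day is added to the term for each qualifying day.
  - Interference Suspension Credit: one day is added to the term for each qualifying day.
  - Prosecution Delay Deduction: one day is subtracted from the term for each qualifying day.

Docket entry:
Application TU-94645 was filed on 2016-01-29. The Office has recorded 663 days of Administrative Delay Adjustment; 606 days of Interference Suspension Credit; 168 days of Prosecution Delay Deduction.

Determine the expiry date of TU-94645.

February 3, 2035

Base term: filing date + 16 years → 29 January 2032.
Administrative Delay Adjustment: +663 days → 22 November 2033.
Interference Suspension Credit: +606 days → 21 July 2035.
Prosecution Delay Deduction: −168 days → 3 February 2035.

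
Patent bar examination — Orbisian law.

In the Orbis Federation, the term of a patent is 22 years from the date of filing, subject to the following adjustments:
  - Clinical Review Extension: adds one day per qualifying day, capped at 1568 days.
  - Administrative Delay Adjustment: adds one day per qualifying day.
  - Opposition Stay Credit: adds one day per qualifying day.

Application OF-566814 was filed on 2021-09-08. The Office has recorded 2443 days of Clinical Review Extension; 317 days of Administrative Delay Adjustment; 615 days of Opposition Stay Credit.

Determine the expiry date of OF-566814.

Base term: filing date + 22 years → 8 September 2043.
Clinical Review Extension: 2443 days claimed exceeds the 1568-day cap, so +1568 days → 24 December 2047.
Administrative Delay Adjustment: +317 days → 5 November 2048.
Opposition Stay Credit: +615 days → 13 July 2050.

2050-07-13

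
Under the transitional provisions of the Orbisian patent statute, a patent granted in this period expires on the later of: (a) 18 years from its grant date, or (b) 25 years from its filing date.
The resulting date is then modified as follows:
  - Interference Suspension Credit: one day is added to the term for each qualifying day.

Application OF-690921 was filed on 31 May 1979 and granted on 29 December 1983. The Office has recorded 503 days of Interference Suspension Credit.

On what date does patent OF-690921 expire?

(a) grant + 18 years → 29 December 2001.
(b) filing + 25 years → 31 May 2004.
Later of the two: 31 May 2004.
Interference Suspension Credit: +503 days → 16 October 2005.

October 16, 2005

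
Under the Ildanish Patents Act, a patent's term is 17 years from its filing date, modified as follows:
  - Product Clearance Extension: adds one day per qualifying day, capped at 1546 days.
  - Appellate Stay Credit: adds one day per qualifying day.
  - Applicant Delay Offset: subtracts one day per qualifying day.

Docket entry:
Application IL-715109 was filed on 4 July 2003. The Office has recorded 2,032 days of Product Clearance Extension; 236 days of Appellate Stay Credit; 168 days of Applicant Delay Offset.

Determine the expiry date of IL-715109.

December 4, 2024

Base term: filing date + 17 years → 4 July 2020.
Product Clearance Extension: 2032 days claimed exceeds the 1546-day cap, so +1546 days → 27 September 2024.
Appellate Stay Credit: +236 days → 21 May 2025.
Applicant Delay Offset: −168 days → 4 December 2024.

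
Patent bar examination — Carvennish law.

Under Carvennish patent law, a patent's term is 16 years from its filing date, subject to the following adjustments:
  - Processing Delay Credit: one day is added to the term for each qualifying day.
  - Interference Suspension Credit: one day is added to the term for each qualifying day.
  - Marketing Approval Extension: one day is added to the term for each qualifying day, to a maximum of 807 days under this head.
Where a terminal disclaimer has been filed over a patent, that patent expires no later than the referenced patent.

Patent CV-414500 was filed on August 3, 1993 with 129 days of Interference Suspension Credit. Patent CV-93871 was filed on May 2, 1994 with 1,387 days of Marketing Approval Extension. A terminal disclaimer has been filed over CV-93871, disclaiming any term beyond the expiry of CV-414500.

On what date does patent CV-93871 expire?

2009-12-10

Natural term of CV-93871:
  Base: filing + 16 years → 2 May 2010.
  Marketing Approval Extension: 1387 days claimed exceeds the 807-day cap, so +807 days → 17 July 2012.
Expiry of referenced patent CV-414500:
  Base: filing + 16 years → 3 August 2009.
  Interference Suspension Credit: +129 days → 10 December 2009.
Terminal disclaimer: CV-93871 expires on the earlier of 17 July 2012 and 10 December 2009.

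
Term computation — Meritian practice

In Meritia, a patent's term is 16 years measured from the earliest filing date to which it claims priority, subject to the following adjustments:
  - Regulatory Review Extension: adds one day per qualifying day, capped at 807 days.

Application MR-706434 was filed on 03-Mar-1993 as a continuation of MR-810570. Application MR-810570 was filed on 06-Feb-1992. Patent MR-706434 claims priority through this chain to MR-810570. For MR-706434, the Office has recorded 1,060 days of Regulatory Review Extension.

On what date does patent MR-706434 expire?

Earliest priority filing: 6 February 1992.
Base term: 6 February 1992 + 16 years → 6 February 2008.
Regulatory Review Extension: 1060 days claimed exceeds the 807-day cap, so +807 days → 23 April 2010.

2010-04-23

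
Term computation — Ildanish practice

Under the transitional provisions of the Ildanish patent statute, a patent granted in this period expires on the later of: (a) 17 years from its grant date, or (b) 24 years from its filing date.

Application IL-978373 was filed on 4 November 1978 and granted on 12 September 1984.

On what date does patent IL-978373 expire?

(a) grant + 17 years → 12 September 2001.
(b) filing + 24 years → 4 November 2002.
Later of the two: 4 November 2002.

2002-11-04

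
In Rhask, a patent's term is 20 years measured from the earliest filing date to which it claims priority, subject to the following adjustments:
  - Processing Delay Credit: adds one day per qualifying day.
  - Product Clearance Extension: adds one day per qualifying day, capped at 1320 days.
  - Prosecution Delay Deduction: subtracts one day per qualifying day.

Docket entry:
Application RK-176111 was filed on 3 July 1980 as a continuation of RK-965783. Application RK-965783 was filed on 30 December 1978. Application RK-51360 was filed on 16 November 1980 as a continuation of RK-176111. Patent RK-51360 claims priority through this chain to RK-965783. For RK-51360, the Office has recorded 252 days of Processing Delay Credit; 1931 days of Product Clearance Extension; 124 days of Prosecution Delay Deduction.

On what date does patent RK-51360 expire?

2002-12-17

Earliest priority filing: 30 December 1978.
Base term: 30 December 1978 + 20 years → 30 December 1998.
Processing Delay Credit: +252 days → 8 September 1999.
Product Clearance Extension: 1931 days claimed exceeds the 1320-day cap, so +1320 days → 20 April 2003.
Prosecution Delay Deduction: −124 days → 17 December 2002.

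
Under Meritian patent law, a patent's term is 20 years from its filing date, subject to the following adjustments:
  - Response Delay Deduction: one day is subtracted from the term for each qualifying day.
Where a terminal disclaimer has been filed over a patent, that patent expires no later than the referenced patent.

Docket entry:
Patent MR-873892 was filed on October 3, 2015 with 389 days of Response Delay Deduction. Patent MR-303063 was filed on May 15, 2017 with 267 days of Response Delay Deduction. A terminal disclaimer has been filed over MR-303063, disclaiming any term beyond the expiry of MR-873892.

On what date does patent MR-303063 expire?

September 9, 2034

Natural term of MR-303063:
  Base: filing + 20 years → 15 May 2037.
  Response Delay Deduction: −267 days → 21 August 2036.
Expiry of referenced patent MR-873892:
  Base: filing + 20 years → 3 October 2035.
  Response Delay Deduction: −389 days → 9 September 2034.
Terminal disclaimer: MR-303063 expires on the earlier of 21 August 2036 and 9 September 2034.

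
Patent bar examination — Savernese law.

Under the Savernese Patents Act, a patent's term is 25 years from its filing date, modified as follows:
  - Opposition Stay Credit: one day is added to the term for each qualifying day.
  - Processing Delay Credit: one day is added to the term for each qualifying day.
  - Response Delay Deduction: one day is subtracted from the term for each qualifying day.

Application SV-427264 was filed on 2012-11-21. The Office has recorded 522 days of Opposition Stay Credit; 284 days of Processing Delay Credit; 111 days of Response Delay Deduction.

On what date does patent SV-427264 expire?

Base term: filing date + 25 years → 21 November 2037.
Opposition Stay Credit: +522 days → 27 April 2039.
Processing Delay Credit: +284 days → 5 February 2040.
Response Delay Deduction: −111 days → 17 October 2039.

2039-10-17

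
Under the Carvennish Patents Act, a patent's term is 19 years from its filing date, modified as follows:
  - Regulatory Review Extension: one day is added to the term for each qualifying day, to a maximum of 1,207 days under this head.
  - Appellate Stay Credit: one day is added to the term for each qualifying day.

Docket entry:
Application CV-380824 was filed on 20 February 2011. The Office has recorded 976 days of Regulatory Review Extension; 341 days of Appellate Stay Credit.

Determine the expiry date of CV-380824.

Base term: filing date + 19 years → 20 February 2030.
Regulatory Review Extension: 976 days (within the 1207-day cap) → +976 days → 23 October 2032.
Appellate Stay Credit: +341 days → 29 September 2033.

2033-09-29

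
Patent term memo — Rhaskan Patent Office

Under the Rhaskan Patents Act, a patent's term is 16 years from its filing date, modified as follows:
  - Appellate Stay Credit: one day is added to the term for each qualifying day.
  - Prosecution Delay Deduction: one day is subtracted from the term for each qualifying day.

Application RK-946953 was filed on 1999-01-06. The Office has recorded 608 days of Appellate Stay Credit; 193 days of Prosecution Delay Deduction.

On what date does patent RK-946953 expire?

Base term: filing date + 16 years → 6 January 2015.
Appellate Stay Credit: +608 days → 5 September 2016.
Prosecution Delay Deduction: −193 days → 25 February 2016.

February 25, 2016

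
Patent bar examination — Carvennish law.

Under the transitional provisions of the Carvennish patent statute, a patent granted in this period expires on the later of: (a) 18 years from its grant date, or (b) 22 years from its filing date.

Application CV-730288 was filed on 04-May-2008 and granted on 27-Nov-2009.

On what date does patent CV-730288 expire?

(a) grant + 18 years → 27 November 2027.
(b) filing + 22 years → 4 May 2030.
Later of the two: 4 May 2030.

May 4, 2030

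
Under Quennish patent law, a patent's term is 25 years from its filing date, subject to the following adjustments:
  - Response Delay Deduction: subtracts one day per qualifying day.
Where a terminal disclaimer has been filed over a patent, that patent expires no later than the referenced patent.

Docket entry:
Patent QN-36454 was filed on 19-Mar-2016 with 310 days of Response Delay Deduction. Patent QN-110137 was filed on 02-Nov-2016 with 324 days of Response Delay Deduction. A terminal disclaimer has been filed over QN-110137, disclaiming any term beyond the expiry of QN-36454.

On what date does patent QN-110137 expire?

Natural term of QN-110137:
  Base: filing + 25 years → 2 November 2041.
  Response Delay Deduction: −324 days → 13 December 2040.
Expiry of referenced patent QN-36454:
  Base: filing + 25 years → 19 March 2041.
  Response Delay Deduction: −310 days → 13 May 2040.
Terminal disclaimer: QN-110137 expires on the earlier of 13 December 2040 and 13 May 2040.

May 13, 2040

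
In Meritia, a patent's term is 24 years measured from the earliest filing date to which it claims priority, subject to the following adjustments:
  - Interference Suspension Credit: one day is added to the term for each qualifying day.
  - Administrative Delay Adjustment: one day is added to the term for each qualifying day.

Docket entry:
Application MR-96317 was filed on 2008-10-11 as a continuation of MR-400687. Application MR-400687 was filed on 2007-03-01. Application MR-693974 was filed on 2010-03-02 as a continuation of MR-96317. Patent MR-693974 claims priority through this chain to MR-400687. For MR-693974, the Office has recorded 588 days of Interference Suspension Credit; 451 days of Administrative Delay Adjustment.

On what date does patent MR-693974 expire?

January 3, 2034

Earliest priority filing: 1 March 2007.
Base term: 1 March 2007 + 24 years → 1 March 2031.
Interference Suspension Credit: +588 days → 9 October 2032.
Administrative Delay Adjustment: +451 days → 3 January 2034.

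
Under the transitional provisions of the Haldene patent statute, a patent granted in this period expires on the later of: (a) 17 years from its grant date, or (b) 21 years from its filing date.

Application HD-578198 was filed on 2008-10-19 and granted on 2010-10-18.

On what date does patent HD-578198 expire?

(a) grant + 17 years → 18 October 2027.
(b) filing + 21 years → 19 October 2029.
Later of the two: 19 October 2029.

2029-10-19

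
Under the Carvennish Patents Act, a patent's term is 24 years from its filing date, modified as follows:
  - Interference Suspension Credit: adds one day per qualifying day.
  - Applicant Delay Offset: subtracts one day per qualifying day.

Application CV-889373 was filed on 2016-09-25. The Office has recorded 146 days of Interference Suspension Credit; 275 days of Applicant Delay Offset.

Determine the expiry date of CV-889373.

May 19, 2040

Base term: filing date + 24 years → 25 September 2040.
Interference Suspension Credit: +146 days → 18 February 2041.
Applicant Delay Offset: −275 days → 19 May 2040.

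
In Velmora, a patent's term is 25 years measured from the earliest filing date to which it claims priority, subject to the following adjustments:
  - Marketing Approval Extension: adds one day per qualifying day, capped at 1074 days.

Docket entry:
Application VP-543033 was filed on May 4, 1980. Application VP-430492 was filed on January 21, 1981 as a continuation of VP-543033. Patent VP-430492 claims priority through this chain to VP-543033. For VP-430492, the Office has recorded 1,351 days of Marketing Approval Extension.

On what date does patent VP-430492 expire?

Earliest priority filing: 4 May 1980.
Base term: 4 May 1980 + 25 years → 4 May 2005.
Marketing Approval Extension: 1351 days claimed exceeds the 1074-day cap, so +1074 days → 12 April 2008.

April 12, 2008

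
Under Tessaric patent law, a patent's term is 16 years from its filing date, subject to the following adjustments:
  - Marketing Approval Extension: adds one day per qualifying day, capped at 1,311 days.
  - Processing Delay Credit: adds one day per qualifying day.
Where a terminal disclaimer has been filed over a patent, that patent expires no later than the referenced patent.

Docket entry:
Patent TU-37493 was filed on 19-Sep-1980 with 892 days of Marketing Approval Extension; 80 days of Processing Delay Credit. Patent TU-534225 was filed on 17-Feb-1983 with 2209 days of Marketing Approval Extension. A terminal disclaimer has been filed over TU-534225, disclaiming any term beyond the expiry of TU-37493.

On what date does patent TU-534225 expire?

Natural term of TU-534225:
  Base: filing + 16 years → 17 February 1999.
  Marketing Approval Extension: 2209 days claimed exceeds the 1311-day cap, so +1311 days → 20 September 2002.
Expiry of referenced patent TU-37493:
  Base: filing + 16 years → 19 September 1996.
  Marketing Approval Extension: 892 days (within the 1311-day cap) → +892 days → 28 February 1999.
  Processing Delay Credit: +80 days → 19 May 1999.
Terminal disclaimer: TU-534225 expires on the earlier of 20 September 2002 and 19 May 1999.

1999-05-19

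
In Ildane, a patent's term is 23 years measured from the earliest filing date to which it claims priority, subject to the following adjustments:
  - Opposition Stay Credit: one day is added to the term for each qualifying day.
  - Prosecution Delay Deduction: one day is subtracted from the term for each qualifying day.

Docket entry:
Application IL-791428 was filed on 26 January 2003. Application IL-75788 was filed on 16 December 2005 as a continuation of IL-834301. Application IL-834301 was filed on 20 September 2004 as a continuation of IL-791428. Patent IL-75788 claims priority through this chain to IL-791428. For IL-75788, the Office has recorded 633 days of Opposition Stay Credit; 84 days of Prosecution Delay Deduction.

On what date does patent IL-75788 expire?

July 29, 2027

Earliest priority filing: 26 January 2003.
Base term: 26 January 2003 + 23 years → 26 January 2026.
Opposition Stay Credit: +633 days → 21 October 2027.
Prosecution Delay Deduction: −84 days → 29 July 2027.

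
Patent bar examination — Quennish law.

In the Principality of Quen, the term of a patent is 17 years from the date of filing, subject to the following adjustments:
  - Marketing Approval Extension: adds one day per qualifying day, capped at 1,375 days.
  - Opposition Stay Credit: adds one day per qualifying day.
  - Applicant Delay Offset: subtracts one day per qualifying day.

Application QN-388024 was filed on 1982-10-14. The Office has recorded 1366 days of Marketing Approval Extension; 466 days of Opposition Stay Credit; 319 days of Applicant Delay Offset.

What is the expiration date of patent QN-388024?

Base term: filing date + 17 years → 14 October 1999.
Marketing Approval Extension: 1366 days (within the 1375-day cap) → +1366 days → 11 July 2003.
Opposition Stay Credit: +466 days → 19 October 2004.
Applicant Delay Offset: −319 days → 5 December 2003.

December 5, 2003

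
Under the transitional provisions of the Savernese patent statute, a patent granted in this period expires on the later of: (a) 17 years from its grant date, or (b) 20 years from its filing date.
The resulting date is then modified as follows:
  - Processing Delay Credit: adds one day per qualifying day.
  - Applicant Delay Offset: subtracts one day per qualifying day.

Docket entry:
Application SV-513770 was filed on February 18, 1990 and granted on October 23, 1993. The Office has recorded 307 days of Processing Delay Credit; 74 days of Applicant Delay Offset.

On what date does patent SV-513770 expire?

(a) grant + 17 years → 23 October 2010.
(b) filing + 20 years → 18 February 2010.
Later of the two: 23 October 2010.
Processing Delay Credit: +307 days → 26 August 2011.
Applicant Delay Offset: −74 days → 13 June 2011.

June 13, 2011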